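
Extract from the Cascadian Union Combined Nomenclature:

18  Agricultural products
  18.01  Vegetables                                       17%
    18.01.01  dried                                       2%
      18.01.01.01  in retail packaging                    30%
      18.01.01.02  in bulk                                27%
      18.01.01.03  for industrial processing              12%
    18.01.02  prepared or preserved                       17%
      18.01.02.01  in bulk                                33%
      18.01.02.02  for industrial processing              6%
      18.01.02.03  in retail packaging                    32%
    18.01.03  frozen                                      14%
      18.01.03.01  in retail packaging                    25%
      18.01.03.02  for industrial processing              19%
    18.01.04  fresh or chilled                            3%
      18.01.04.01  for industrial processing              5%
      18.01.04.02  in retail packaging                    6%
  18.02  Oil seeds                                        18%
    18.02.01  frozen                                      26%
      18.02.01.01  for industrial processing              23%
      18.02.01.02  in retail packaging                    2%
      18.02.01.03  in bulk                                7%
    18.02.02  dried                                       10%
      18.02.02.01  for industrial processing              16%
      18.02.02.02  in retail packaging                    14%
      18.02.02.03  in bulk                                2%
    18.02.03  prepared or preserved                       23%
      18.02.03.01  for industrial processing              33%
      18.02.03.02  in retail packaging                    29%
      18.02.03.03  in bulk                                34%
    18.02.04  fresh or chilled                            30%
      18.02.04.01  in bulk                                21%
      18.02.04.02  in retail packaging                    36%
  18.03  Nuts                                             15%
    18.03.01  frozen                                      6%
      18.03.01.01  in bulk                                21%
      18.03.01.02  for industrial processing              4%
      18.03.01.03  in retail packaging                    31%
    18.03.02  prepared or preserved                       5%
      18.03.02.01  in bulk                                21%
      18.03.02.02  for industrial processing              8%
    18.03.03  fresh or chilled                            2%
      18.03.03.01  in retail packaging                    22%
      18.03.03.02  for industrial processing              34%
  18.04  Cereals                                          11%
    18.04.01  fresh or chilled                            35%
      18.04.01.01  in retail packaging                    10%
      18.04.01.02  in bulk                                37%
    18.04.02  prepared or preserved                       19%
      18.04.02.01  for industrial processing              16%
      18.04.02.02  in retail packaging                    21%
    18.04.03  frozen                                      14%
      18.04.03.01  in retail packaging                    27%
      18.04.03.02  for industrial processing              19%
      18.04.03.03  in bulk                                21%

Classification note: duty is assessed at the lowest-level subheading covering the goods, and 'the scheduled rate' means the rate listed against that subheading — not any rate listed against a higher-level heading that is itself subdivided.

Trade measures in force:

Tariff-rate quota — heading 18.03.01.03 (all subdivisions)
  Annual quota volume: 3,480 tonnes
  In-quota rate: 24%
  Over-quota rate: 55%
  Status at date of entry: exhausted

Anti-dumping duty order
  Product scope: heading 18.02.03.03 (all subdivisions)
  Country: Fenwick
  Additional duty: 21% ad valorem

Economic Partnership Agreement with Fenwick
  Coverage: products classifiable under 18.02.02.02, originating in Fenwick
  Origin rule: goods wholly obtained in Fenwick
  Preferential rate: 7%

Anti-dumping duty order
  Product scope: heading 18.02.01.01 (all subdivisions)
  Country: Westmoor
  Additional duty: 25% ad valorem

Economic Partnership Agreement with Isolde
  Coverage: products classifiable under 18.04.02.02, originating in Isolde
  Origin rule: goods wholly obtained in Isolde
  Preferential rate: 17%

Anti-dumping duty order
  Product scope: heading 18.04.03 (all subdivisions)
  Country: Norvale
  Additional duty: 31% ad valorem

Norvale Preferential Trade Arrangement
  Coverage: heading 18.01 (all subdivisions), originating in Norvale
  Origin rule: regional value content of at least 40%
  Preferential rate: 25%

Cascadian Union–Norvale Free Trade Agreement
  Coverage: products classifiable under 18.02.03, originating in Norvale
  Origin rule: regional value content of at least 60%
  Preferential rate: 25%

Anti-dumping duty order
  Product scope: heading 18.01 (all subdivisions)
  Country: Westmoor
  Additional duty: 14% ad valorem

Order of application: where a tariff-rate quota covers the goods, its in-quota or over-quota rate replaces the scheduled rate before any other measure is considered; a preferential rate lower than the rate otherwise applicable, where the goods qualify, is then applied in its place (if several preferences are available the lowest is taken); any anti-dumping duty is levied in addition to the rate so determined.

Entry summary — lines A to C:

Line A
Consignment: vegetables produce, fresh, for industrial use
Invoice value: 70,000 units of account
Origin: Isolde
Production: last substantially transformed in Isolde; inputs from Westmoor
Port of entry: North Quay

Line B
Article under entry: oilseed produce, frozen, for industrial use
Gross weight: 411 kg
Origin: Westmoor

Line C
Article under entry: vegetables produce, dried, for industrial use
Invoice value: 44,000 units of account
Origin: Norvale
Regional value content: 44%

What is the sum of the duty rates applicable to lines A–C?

65%

Line A: vegetables → 18.01; fresh → 18.01.04; for industrial use → 18.01.04.01. Scheduled 5%. Isolde agreement on 18.04.02.02: 18.01.04.01 not covered. → 5%.
Line B: oilseed → 18.02; frozen → 18.02.01; for industrial use → 18.02.01.01. Scheduled 23%. anti-dumping (Westmoor, 18.02.01.01): +25%; total 23% + 25% = 48%. → 48%.
Line C: vegetables → 18.01; dried → 18.01.01; for industrial use → 18.01.01.03. Scheduled 12%. Norvale agreement on 18.01: RVC ≥ 40% → 25% available; Norvale agreement on 18.02.03: 18.01.01.03 not covered; preference 25% not lower than 12% → no reduction. → 12%.
Sum: 5% + 48% + 12% = 65%.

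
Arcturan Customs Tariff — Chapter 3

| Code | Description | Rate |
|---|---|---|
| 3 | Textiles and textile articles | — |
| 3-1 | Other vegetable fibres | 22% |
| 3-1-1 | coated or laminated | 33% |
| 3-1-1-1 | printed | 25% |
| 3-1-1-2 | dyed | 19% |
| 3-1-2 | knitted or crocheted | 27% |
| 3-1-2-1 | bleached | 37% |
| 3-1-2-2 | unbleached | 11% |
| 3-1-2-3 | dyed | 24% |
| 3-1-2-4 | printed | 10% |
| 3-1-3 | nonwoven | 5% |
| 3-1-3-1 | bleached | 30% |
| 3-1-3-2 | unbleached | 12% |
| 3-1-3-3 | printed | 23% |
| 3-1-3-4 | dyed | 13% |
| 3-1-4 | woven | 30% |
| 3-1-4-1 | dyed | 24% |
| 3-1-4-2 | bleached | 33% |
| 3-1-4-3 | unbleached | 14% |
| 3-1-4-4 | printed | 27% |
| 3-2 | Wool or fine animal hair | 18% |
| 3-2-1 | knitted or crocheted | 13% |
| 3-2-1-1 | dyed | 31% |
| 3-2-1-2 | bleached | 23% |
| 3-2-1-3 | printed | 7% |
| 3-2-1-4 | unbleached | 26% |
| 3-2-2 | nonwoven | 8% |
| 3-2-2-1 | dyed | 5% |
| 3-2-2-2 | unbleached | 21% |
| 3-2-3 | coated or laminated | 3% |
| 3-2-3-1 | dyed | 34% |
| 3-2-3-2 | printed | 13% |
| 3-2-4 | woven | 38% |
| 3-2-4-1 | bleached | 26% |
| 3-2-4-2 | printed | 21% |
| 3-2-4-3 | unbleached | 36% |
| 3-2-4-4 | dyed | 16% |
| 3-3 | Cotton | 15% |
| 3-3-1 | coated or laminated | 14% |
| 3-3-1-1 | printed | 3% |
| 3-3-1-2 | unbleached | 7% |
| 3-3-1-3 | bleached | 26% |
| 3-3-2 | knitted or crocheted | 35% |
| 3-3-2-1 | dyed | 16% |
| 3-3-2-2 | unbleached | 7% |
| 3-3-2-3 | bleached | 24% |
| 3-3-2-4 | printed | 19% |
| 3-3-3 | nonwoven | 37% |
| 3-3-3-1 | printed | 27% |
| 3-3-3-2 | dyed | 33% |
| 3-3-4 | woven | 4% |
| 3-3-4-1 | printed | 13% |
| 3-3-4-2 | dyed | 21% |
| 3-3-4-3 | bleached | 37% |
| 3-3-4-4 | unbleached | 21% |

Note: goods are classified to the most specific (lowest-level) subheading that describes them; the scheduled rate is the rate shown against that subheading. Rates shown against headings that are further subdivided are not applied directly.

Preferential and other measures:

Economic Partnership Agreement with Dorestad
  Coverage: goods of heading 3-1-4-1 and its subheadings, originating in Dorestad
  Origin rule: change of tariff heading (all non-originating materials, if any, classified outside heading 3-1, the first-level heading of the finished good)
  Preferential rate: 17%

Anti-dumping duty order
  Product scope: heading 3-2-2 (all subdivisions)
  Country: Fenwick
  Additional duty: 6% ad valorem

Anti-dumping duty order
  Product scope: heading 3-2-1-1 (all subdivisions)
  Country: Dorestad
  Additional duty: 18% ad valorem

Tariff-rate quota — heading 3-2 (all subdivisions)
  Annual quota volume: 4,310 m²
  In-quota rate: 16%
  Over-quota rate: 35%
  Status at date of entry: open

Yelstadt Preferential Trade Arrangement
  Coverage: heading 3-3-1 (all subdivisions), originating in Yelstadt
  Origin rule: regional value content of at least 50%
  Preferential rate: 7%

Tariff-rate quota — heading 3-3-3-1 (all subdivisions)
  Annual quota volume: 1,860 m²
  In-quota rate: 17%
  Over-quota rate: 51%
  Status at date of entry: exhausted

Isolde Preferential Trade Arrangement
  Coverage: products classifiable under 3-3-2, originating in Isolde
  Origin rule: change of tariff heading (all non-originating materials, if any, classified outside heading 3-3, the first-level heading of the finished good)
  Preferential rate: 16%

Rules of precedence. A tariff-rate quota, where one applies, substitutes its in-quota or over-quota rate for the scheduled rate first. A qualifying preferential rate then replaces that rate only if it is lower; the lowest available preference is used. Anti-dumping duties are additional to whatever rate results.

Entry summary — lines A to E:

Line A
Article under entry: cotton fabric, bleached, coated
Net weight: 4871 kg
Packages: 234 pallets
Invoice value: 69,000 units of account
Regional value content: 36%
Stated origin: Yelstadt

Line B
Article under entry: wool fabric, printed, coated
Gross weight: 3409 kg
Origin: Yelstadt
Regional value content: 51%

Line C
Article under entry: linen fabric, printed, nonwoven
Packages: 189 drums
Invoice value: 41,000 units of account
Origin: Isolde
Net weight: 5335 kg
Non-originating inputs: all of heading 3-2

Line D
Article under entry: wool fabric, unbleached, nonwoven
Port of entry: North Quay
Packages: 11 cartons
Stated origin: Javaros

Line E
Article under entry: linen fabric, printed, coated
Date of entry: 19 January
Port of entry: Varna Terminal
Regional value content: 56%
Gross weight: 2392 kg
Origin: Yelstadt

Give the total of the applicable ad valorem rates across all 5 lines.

106%

Line A: cotton → 3-3; coated → 3-3-1; bleached → 3-3-1-3. Scheduled 26%. Yelstadt agreement on 3-3-1: RVC < 50%. → 26%.
Line B: wool → 3-2; coated → 3-2-3; printed → 3-2-3-2. Scheduled 13%. quota on 3-2 open → in-quota 16%; Yelstadt agreement on 3-3-1: 3-2-3-2 not covered. → 16%.
Line C: linen → 3-1; nonwoven → 3-1-3; printed → 3-1-3-3. Scheduled 23%. Isolde agreement on 3-3-2: 3-1-3-3 not covered. → 23%.
Line D: wool → 3-2; nonwoven → 3-2-2; unbleached → 3-2-2-2. Scheduled 21%. quota on 3-2 open → in-quota 16%. → 16%.
Line E: linen → 3-1; coated → 3-1-1; printed → 3-1-1-1. Scheduled 25%. Yelstadt agreement on 3-3-1: 3-1-1-1 not covered. → 25%.
Sum: 26% + 16% + 23% + 16% + 25% = 106%.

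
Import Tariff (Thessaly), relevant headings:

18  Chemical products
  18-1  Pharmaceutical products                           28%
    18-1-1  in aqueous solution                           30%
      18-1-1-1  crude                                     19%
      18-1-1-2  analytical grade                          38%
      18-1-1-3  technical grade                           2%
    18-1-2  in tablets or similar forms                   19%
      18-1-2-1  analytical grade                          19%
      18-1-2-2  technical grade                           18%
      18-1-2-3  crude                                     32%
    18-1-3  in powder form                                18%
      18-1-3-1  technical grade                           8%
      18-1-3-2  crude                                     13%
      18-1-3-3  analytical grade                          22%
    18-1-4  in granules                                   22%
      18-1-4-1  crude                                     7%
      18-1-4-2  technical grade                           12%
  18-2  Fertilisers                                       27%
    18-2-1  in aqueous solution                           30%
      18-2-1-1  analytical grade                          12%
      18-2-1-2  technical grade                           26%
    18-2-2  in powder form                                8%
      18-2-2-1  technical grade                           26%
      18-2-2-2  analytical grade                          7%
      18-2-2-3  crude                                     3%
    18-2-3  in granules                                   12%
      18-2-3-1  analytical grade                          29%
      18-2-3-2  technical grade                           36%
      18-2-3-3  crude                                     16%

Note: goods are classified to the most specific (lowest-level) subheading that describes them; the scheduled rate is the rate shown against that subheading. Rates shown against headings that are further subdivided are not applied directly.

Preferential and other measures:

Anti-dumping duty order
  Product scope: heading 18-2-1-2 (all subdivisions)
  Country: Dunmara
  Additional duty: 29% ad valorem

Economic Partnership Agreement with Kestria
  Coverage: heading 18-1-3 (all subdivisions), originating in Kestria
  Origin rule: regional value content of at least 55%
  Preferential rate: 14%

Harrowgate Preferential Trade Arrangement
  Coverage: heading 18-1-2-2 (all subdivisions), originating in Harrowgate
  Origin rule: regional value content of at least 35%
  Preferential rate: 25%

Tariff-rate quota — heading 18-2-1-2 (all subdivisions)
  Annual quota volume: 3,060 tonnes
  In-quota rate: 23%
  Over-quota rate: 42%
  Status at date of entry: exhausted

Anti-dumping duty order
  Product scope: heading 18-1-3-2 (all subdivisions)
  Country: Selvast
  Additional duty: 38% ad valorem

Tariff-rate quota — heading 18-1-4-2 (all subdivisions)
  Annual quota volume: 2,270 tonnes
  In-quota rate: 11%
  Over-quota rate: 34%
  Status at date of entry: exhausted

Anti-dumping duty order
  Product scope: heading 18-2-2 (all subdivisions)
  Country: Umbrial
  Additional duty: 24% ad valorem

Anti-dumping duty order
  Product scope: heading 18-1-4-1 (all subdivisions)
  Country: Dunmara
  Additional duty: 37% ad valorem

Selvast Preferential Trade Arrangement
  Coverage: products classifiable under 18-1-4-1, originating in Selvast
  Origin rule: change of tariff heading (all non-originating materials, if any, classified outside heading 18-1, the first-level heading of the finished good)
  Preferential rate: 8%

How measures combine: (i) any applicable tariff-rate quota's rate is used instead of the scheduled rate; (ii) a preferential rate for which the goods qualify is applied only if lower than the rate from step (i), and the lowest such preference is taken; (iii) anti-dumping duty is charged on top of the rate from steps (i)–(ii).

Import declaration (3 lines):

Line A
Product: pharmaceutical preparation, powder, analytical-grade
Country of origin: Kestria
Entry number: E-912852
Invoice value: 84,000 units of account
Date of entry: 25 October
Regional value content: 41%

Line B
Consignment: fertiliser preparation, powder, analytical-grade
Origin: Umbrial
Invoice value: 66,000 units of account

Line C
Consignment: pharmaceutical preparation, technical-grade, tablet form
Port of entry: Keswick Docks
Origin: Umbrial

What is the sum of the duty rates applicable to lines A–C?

Line A: pharmaceutical → 18-1; powder → 18-1-3; analytical-grade → 18-1-3-3. Scheduled 22%. Kestria agreement on 18-1-3: RVC < 55%. → 22%.
Line B: fertiliser → 18-2; powder → 18-2-2; analytical-grade → 18-2-2-2. Scheduled 7%. anti-dumping (Umbrial, 18-2-2): +24%; total 7% + 24% = 31%. → 31%.
Line C: pharmaceutical → 18-1; tablet form → 18-1-2; technical-grade → 18-1-2-2. Scheduled 18%. No special measure applies. → 18%.
Sum: 22% + 31% + 18% = 71%.

71%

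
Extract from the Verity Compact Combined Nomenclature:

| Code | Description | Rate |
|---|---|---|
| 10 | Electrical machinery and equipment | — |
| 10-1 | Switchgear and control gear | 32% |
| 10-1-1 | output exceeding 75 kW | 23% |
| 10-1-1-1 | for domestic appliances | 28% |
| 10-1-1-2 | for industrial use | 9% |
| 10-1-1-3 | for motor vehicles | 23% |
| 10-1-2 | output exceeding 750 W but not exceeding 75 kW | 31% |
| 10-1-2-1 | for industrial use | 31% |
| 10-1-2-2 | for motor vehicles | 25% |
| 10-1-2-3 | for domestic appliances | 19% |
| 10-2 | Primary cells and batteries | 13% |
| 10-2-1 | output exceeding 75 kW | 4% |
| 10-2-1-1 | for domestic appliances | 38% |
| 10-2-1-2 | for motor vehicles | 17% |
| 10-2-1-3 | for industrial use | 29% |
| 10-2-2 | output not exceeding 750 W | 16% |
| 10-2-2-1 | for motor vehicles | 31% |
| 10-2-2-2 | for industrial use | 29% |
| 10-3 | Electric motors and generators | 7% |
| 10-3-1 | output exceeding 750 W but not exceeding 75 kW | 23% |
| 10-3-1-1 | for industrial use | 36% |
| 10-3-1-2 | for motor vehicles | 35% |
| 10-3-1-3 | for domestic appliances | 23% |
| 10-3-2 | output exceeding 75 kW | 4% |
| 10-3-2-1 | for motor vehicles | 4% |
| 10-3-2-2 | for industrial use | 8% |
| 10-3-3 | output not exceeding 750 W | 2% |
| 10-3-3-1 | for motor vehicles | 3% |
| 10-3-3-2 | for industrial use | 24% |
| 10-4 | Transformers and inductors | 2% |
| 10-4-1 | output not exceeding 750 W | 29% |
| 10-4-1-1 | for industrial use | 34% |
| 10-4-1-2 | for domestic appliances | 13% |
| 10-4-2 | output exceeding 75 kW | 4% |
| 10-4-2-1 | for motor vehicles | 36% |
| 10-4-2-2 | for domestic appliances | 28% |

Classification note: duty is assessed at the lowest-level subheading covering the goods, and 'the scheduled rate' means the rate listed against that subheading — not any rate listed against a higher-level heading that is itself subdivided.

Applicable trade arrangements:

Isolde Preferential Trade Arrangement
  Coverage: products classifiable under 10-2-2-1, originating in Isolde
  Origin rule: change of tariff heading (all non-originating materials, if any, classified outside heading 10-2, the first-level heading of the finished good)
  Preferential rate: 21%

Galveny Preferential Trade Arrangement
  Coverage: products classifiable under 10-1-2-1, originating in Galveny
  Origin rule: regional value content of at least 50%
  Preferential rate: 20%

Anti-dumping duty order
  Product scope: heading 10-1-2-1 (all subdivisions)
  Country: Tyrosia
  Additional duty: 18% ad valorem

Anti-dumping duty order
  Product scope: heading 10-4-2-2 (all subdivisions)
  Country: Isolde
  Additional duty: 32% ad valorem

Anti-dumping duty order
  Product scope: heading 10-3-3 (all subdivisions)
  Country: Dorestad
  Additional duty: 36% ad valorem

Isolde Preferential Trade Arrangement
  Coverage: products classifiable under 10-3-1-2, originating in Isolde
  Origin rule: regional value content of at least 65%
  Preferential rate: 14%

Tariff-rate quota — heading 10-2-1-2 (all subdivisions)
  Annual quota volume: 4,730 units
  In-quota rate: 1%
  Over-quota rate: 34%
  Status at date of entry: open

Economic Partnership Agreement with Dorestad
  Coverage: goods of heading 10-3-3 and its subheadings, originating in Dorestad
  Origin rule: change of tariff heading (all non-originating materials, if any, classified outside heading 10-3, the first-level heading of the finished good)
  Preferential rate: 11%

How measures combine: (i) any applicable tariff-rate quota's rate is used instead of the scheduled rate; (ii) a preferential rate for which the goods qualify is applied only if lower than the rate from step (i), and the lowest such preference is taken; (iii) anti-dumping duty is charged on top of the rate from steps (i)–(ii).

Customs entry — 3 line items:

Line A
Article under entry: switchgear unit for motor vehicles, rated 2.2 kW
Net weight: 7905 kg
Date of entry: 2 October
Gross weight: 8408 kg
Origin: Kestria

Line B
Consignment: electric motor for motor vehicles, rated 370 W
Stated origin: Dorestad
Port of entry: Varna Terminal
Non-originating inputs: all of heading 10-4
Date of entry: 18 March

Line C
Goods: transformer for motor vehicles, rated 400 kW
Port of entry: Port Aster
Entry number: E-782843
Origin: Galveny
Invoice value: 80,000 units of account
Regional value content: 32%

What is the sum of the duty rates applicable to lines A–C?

100%

Line A: switchgear unit → 10-1; rated 2.2 kW → 10-1-2; for motor vehicles → 10-1-2-2. Scheduled 25%. No special measure applies. → 25%.
Line B: electric motor → 10-3; rated 370 W → 10-3-3; for motor vehicles → 10-3-3-1. Scheduled 3%. Dorestad agreement on 10-3-3: CTH met → 11% available; preference 11% not lower than 3% → no reduction; anti-dumping (Dorestad, 10-3-3): +36%; total 3% + 36% = 39%. → 39%.
Line C: transformer → 10-4; rated 400 kW → 10-4-2; for motor vehicles → 10-4-2-1. Scheduled 36%. Galveny agreement on 10-1-2-1: 10-4-2-1 not covered. → 36%.
Sum: 25% + 39% + 36% = 100%.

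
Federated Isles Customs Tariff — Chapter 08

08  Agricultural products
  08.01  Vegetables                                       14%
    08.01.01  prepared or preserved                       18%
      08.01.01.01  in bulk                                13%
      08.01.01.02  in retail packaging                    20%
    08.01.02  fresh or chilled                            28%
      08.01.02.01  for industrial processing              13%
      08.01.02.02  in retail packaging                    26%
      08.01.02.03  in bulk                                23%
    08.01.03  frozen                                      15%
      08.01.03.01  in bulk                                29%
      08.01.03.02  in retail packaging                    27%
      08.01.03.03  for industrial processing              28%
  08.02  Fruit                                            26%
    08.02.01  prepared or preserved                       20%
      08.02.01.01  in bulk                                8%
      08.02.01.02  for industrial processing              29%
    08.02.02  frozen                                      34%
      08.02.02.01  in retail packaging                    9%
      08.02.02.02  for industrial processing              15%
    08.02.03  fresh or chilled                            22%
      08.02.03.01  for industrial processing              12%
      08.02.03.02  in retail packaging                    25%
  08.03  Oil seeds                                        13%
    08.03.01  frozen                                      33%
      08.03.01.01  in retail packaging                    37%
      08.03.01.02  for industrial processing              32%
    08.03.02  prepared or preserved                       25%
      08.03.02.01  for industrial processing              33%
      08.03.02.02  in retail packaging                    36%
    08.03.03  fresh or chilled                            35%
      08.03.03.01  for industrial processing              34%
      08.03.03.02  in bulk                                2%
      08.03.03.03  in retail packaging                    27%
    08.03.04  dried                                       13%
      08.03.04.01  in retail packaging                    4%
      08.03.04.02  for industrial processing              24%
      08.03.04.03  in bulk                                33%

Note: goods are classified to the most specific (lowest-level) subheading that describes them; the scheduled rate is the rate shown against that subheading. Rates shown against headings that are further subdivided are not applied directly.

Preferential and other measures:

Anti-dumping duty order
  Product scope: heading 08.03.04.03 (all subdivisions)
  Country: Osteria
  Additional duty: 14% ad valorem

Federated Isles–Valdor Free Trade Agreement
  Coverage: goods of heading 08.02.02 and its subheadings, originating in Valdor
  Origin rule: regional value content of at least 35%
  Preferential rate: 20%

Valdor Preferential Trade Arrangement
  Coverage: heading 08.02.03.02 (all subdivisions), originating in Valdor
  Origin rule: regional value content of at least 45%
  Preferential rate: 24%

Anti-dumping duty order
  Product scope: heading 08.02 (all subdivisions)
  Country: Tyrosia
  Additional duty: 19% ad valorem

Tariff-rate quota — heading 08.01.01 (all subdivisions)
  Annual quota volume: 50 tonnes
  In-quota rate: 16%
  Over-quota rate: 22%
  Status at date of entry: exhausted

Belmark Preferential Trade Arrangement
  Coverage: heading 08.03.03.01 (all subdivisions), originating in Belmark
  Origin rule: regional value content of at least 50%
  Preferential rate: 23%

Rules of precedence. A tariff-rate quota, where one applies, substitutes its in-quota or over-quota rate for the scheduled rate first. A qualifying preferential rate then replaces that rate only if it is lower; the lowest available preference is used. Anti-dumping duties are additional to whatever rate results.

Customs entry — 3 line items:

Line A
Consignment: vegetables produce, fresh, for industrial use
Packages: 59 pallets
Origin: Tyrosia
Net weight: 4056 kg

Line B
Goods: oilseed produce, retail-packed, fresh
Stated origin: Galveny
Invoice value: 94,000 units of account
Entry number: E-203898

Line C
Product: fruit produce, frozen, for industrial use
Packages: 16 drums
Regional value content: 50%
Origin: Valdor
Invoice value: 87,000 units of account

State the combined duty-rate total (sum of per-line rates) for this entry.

Line A: vegetables → 08.01; fresh → 08.01.02; for industrial use → 08.01.02.01. Scheduled 13%. No special measure applies. → 13%.
Line B: oilseed → 08.03; fresh → 08.03.03; retail-packed → 08.03.03.03. Scheduled 27%. No special measure applies. → 27%.
Line C: fruit → 08.02; frozen → 08.02.02; for industrial use → 08.02.02.02. Scheduled 15%. Valdor agreement on 08.02.02: RVC ≥ 35% → 20% available; Valdor agreement on 08.02.03.02: 08.02.02.02 not covered; preference 20% not lower than 15% → no reduction. → 15%.
Sum: 13% + 27% + 15% = 55%.

55%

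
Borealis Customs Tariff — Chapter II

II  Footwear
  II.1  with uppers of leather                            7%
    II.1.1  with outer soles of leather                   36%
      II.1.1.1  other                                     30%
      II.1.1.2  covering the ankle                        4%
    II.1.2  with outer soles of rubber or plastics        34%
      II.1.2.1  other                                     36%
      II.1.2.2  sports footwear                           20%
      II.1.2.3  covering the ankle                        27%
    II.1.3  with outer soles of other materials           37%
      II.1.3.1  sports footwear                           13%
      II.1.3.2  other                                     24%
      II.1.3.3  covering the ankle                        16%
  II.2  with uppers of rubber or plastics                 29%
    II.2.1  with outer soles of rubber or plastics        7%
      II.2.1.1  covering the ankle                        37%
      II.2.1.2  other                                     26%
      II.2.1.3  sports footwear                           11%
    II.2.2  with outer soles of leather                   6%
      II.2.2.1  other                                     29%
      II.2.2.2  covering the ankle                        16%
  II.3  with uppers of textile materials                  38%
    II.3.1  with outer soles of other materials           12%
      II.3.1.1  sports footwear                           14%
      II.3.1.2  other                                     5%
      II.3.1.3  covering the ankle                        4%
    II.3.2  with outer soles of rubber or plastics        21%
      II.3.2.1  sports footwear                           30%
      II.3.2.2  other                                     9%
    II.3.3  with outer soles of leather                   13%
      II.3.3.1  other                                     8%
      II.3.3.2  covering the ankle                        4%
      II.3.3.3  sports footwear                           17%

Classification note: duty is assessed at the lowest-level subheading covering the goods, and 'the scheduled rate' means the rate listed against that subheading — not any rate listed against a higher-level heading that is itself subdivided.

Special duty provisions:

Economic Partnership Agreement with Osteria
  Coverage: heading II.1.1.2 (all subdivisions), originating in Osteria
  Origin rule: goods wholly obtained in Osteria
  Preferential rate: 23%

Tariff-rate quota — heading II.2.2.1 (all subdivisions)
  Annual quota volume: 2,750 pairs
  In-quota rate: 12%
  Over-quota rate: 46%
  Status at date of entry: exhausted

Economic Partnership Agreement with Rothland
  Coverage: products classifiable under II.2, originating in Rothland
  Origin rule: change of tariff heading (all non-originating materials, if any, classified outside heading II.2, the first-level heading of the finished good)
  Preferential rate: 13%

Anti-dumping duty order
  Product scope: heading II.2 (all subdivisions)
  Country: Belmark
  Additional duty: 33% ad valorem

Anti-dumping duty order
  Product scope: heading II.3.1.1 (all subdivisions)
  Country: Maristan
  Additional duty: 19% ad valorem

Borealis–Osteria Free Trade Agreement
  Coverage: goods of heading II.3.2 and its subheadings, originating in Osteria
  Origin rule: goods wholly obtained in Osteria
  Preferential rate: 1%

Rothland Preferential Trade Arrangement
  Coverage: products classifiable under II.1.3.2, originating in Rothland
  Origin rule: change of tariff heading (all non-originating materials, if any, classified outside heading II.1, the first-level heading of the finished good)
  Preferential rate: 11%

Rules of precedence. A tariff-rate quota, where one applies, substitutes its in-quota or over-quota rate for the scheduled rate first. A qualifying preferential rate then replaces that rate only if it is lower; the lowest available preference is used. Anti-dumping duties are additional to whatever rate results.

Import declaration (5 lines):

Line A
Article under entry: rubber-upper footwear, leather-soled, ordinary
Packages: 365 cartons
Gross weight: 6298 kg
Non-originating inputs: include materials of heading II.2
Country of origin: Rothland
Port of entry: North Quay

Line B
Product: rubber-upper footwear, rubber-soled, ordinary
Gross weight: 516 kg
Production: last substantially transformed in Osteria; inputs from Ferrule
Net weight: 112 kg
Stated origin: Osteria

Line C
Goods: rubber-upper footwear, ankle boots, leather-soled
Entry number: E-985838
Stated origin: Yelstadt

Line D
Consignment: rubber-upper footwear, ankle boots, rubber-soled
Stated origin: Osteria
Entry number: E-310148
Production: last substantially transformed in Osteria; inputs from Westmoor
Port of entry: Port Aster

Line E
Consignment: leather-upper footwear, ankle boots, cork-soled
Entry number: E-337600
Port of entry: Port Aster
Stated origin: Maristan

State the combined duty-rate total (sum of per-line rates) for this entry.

141%

Line A: rubber-upper → II.2; leather-soled → II.2.2; ordinary → II.2.2.1. Scheduled 29%. quota on II.2.2.1 exhausted → over-quota 46%; Rothland agreement on II.2: CTH not met; Rothland agreement on II.1.3.2: II.2.2.1 not covered. → 46%.
Line B: rubber-upper → II.2; rubber-soled → II.2.1; ordinary → II.2.1.2. Scheduled 26%. Osteria agreement on II.1.1.2: II.2.1.2 not covered; Osteria agreement on II.3.2: II.2.1.2 not covered. → 26%.
Line C: rubber-upper → II.2; leather-soled → II.2.2; ankle boots → II.2.2.2. Scheduled 16%. No special measure applies. → 16%.
Line D: rubber-upper → II.2; rubber-soled → II.2.1; ankle boots → II.2.1.1. Scheduled 37%. Osteria agreement on II.1.1.2: II.2.1.1 not covered; Osteria agreement on II.3.2: II.2.1.1 not covered. → 37%.
Line E: leather-upper → II.1; cork-soled → II.1.3; ankle boots → II.1.3.3. Scheduled 16%. No special measure applies. → 16%.
Sum: 46% + 26% + 16% + 37% + 16% = 141%.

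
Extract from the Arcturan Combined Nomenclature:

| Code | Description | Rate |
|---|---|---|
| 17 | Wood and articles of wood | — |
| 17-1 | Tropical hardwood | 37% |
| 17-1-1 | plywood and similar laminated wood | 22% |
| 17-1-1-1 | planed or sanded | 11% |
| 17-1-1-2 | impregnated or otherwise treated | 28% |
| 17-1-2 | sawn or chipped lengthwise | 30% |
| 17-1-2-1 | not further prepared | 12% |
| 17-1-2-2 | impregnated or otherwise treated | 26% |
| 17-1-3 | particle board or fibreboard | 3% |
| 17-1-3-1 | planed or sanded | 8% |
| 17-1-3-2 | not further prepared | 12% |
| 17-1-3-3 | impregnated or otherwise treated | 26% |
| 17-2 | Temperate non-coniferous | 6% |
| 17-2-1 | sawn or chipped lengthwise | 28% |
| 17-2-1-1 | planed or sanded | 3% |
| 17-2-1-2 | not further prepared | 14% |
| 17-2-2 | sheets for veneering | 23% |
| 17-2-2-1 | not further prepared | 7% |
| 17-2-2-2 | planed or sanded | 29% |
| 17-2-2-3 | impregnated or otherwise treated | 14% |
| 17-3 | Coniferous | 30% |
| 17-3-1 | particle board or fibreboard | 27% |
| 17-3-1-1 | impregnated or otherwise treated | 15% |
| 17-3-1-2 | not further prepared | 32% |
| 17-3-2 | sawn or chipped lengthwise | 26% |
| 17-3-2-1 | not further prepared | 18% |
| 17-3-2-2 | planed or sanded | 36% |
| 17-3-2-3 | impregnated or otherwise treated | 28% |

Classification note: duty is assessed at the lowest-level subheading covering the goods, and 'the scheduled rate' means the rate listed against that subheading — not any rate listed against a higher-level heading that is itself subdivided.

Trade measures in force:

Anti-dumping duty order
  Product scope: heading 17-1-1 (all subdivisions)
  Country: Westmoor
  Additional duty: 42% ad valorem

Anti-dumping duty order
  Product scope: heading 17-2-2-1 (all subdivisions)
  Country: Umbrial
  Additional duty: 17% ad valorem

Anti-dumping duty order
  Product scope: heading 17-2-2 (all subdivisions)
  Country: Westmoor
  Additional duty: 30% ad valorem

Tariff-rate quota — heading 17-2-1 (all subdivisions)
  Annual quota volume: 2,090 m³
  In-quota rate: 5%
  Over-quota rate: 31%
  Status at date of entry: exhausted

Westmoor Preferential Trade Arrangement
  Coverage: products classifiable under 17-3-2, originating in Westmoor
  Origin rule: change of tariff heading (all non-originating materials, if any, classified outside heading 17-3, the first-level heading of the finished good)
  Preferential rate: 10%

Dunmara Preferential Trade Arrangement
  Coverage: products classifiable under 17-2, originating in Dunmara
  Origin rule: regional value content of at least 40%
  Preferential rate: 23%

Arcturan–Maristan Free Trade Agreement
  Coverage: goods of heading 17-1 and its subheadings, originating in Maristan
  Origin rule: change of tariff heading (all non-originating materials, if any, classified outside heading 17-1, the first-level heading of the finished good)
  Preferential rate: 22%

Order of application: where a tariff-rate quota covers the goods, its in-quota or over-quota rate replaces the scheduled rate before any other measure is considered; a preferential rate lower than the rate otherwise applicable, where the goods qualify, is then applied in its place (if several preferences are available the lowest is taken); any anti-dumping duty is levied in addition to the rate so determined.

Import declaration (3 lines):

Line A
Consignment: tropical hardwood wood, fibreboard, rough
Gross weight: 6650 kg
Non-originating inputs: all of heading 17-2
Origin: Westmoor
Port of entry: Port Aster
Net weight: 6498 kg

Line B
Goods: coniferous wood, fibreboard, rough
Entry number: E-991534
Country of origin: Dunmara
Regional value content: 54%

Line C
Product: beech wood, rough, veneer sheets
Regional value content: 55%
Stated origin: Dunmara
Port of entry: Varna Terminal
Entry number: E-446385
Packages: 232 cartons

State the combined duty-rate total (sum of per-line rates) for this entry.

Line A: tropical hardwood → 17-1; fibreboard → 17-1-3; rough → 17-1-3-2. Scheduled 12%. Westmoor agreement on 17-3-2: 17-1-3-2 not covered. → 12%.
Line B: coniferous → 17-3; fibreboard → 17-3-1; rough → 17-3-1-2. Scheduled 32%. Dunmara agreement on 17-2: 17-3-1-2 not covered. → 32%.
Line C: beech → 17-2; veneer sheets → 17-2-2; rough → 17-2-2-1. Scheduled 7%. Dunmara agreement on 17-2: RVC ≥ 40% → 23% available; preference 23% not lower than 7% → no reduction. → 7%.
Sum: 12% + 32% + 7% = 51%.

51%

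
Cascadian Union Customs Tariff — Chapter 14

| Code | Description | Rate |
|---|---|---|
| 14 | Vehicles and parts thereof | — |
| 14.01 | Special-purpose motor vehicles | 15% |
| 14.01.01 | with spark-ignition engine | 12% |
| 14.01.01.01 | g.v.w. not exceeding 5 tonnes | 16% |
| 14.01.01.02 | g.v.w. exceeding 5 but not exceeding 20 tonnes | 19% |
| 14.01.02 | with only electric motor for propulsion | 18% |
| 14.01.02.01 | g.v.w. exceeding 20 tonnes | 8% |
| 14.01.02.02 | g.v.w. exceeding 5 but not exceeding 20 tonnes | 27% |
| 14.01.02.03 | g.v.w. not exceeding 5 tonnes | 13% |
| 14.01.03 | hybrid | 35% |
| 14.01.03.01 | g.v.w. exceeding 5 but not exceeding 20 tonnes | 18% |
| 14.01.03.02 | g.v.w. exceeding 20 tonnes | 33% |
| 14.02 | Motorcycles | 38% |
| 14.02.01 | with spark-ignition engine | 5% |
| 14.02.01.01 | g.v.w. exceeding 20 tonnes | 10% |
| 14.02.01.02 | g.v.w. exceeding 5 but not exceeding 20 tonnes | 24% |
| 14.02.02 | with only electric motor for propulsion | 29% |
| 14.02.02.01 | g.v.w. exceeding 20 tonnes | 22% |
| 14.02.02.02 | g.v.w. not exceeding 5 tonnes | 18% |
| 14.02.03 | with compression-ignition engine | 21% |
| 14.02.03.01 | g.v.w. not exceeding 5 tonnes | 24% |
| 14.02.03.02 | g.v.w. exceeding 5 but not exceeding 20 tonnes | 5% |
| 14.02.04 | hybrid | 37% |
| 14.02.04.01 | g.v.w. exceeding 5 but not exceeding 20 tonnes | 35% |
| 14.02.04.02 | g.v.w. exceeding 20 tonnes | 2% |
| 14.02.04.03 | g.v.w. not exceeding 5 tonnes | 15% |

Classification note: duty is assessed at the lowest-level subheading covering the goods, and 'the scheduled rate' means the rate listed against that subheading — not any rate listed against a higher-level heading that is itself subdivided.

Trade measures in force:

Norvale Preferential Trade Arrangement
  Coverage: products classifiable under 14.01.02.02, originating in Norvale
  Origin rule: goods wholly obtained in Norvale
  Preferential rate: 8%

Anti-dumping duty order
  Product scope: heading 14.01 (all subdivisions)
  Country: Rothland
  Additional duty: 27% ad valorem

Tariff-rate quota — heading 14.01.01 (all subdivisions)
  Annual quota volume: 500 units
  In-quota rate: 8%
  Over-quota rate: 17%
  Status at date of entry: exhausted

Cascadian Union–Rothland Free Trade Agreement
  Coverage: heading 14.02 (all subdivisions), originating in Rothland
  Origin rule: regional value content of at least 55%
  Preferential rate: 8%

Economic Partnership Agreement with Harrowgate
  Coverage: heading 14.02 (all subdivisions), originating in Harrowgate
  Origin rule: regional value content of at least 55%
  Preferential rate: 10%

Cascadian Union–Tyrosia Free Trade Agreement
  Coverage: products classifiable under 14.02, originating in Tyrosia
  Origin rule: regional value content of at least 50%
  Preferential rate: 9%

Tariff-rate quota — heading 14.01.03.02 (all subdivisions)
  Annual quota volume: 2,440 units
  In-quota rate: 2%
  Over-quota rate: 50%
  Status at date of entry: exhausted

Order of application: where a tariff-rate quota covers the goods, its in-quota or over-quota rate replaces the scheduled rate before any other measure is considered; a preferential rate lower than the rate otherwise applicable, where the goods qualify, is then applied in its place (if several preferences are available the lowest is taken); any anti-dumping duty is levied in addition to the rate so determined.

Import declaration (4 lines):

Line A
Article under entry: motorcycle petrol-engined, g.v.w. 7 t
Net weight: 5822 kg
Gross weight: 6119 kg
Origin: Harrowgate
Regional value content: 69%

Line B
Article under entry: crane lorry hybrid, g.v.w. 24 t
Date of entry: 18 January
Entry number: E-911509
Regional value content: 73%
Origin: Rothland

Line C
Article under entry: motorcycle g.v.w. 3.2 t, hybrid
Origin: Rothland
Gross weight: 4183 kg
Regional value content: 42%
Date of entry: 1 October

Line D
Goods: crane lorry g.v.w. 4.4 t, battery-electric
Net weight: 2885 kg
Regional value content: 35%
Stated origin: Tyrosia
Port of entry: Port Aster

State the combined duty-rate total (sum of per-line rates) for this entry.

Line A: motorcycle → 14.02; petrol-engined → 14.02.01; g.v.w. 7 t → 14.02.01.02. Scheduled 24%. Harrowgate agreement on 14.02: RVC ≥ 55% → 10% available; preferential 10%. → 10%.
Line B: crane lorry → 14.01; hybrid → 14.01.03; g.v.w. 24 t → 14.01.03.02. Scheduled 33%. quota on 14.01.03.02 exhausted → over-quota 50%; Rothland agreement on 14.02: 14.01.03.02 not covered; anti-dumping (Rothland, 14.01): +27%; total 50% + 27% = 77%. → 77%.
Line C: motorcycle → 14.02; hybrid → 14.02.04; g.v.w. 3.2 t → 14.02.04.03. Scheduled 15%. Rothland agreement on 14.02: RVC < 55%. → 15%.
Line D: crane lorry → 14.01; battery-electric → 14.01.02; g.v.w. 4.4 t → 14.01.02.03. Scheduled 13%. Tyrosia agreement on 14.02: 14.01.02.03 not covered. → 13%.
Sum: 10% + 77% + 15% + 13% = 115%.

115%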